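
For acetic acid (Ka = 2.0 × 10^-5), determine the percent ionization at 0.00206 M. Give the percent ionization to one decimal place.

CH3COOH ⇌ CH3COO- + H+; let x = [H+] at equilibrium.
Solve x² + 2e-05x − 4.12e-08 = 0 → x = 1.93 × 10^-4 M
% ionization = x/C₀ × 100% = 1.93 × 10^-4/0.00206 × 100% = 9.4%

9.4%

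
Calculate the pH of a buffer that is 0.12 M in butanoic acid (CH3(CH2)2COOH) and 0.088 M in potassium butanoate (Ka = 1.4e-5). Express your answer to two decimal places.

pH = 4.72

pKa = −log(1.4 × 10^-5) = 4.854
Henderson–Hasselbalch: pH = pKa + log([CH3(CH2)2COO-]/[CH3(CH2)2COOH]) = 4.854 + log(0.088/0.12)
pH = 4.854 + (-0.135) = 4.72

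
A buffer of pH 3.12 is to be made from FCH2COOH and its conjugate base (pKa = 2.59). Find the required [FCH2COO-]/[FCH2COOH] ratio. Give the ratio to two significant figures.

ratio = 3.4

pH = pKa + log(r) ⇒ log(r) = 3.12 − 2.59 = +0.53
r = [FCH2COO-]/[FCH2COOH] = 10^(+0.53) = 3.39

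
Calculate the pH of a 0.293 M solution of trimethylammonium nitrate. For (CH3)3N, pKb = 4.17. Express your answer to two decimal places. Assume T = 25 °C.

pH = 5.18

(CH3)3NH+ is the conjugate acid of the weak base (CH3)3N.
Kb = 10^(−4.17) = 6.76 × 10^-5
Ka = Kw/Kb = 1.0×10^-14 / 6.76 × 10^-5 = 1.48 × 10^-10
Let x = [H+] at equilibrium. Ka = x²/(0.293 − x).
Neglecting x in the denominator: x = √(1.48 × 10^-10 × 0.293) = 6.59 × 10^-6 M
(x/C₀ = 0.0022% < 5%, so the approximation holds.)
pH = −log(6.59 × 10^-6) = 5.18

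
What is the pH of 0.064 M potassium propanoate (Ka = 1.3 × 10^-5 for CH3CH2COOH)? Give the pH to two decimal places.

pH = 8.85

CH3CH2COO- is the conjugate base of the weak acid CH3CH2COOH.
Kb = Kw/Ka = 1.0×10^-14 / 1.3 × 10^-5 = 7.69 × 10^-10
Kb = [OH-]²/(0.064 − [OH-]) = 7.69 × 10^-10
Since Kb ≪ C₀, [OH-] ≈ √(Kb·C₀) = 7.02 × 10^-6 M.
pOH = −log(7.02 × 10^-6) = 5.15; pH = 14.00 − 5.15 = 8.85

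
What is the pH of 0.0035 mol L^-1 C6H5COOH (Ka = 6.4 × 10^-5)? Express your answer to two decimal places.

pH = 3.35

C6H5COOH ⇌ C6H5COO- + H+
Let x = [H+] at equilibrium. Ka = x²/(0.0035 − x).
x is not negligible relative to C₀; solve x² + 6.4e-05·x − 2.24e-07 = 0.
x = [−6.4e-05 + √(6.4e-05² + 8.96e-07)]/2 = 4.42 × 10^-4 M
pH = −log(4.42 × 10^-4) = 3.35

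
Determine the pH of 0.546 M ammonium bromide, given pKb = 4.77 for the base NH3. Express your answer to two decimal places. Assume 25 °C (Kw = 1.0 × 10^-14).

pH = 4.75

NH4+ is the conjugate acid of the weak base NH3.
Kb = 10^(−4.77) = 1.70 × 10^-5
Ka = Kw/Kb = 1.0×10^-14 / 1.70 × 10^-5 = 5.88 × 10^-10
Let x = [H+] at equilibrium. Ka = x²/(0.546 − x).
Neglecting x in the denominator: x = √(5.88 × 10^-10 × 0.546) = 1.79 × 10^-5 M
(x/C₀ = 0.0033% < 5%, so the approximation holds.)
pH = −log[H+] = −log(1.79 × 10^-5) = 4.75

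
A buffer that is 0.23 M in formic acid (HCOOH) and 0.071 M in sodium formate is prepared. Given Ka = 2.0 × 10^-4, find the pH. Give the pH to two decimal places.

pKa = −log(2.0 × 10^-4) = 3.699
Henderson–Hasselbalch: pH = pKa + log([HCOO-]/[HCOOH]) = 3.699 + log(0.071/0.23)
pH = 3.699 + (-0.510) = 3.19

pH = 3.19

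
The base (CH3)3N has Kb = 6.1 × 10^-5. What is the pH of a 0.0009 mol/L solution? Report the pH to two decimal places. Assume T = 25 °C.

pH = 10.31

(CH3)3N + H2O ⇌ (CH3)3NH+ + OH-
Let x = [OH-] at equilibrium. Kb = x²/(0.0009 − x).
Here C₀/Kb ≈ 14.8, so the small-x approximation fails. Use the quadratic:
x = (−Kb + √(Kb² + 4·Kb·C₀))/2 = 2.06 × 10^-4 M
pOH = 3.69, so pH = 14.00 − pOH = 10.31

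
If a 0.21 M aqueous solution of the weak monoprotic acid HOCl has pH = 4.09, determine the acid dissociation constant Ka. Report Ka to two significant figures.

Ka = 3.1 × 10^-8

[H+] = 10^(-4.09) = 8.13 × 10^-5 M
At equilibrium [HA] = 0.21 − 8.13 × 10^-5 = 2.10 × 10^-1 M
Ka = [H+][A-]/[HA] = (8.13 × 10^-5)² / 2.10 × 10^-1 = 3.1 × 10^-8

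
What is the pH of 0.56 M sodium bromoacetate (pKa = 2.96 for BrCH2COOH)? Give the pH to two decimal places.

BrCH2COO- is the conjugate base of the weak acid BrCH2COOH.
Ka = 10^(−2.96) = 1.10 × 10^-3
Kb = Kw/Ka = 1.0×10^-14 / 1.10 × 10^-3 = 9.09 × 10^-12
From the ICE table, Kb = [OH-]²/(0.56 − [OH-]) = 9.09 × 10^-12.
Since Kb ≪ C₀, [OH-] ≈ √(Kb·C₀) = 2.26 × 10^-6 M.
pOH = −log(2.26 × 10^-6) = 5.65; pH = 14.00 − 5.65 = 8.35

pH = 8.35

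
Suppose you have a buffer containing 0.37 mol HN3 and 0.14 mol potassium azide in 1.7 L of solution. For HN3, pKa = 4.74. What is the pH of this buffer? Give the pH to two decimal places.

Henderson–Hasselbalch: pH = pKa + log([N3-]/[HN3]) = 4.74 + log(0.14/0.37)
pH = 4.74 + (-0.422) = 4.32

pH = 4.32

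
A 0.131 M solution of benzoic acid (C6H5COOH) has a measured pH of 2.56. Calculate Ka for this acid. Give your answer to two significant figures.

[H+] = 10^(-2.56) = 2.75 × 10^-3 M
At equilibrium [HA] = 0.131 − 2.75 × 10^-3 = 1.28 × 10^-1 M
Ka = [H+][A-]/[HA] = (2.75 × 10^-3)² / 1.28 × 10^-1 = 5.9 × 10^-5

Ka = 5.9 × 10^-5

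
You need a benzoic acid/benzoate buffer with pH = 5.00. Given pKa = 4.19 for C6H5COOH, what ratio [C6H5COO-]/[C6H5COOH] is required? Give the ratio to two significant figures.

pH = pKa + log(r) ⇒ log(r) = 5.00 − 4.19 = +0.81
r = [C6H5COO-]/[C6H5COOH] = 10^(+0.81) = 6.46

ratio = 6.5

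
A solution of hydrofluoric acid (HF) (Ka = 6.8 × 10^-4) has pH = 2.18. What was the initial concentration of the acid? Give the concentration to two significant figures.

[H+] = 10^(-2.18) = 6.61 × 10^-3 M = x
Ka = x²/(C₀ − x) ⇒ C₀ = x + x²/Ka
C₀ = 6.61 × 10^-3 + (6.61 × 10^-3)²/(6.8 × 10^-4) = 7.09 × 10^-2 M

C₀ = 7.1 × 10^-2 M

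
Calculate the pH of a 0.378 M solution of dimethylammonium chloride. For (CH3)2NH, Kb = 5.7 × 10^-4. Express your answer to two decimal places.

pH = 5.59

(CH3)2NH2+ is the conjugate acid of the weak base (CH3)2NH.
Ka = Kw/Kb = 1.0×10^-14 / 5.7 × 10^-4 = 1.75 × 10^-11
Let x = [H+] at equilibrium. Ka = x²/(0.378 − x).
Since Ka ≪ C₀, x ≈ √(Ka·C₀) = 2.57 × 10^-6 M.
pH = −log[H+] = −log(2.57 × 10^-6) = 5.59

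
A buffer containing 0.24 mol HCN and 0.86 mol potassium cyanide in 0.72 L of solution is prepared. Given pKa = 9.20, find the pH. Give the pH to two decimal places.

pH = 9.75

pH = pKa + log([A⁻]/[HA]) = 9.20 + log(0.86/0.24)
pH = 9.20 + (+0.554) = 9.75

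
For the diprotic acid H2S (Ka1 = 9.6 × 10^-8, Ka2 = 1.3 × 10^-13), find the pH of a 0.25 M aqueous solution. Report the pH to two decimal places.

pH = 3.81

Since Ka1 ≫ Ka2, the first ionization dominates [H+].
Ka1 = x²/(0.25 − x) = 9.6 × 10^-8
x ≈ √(9.6 × 10^-8 × 0.25) = 1.55 × 10^-4 M
pH = −log(1.55 × 10^-4) = 3.81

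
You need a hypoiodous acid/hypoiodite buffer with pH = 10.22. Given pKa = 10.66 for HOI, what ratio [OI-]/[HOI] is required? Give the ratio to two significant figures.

pH = pKa + log(r) ⇒ log(r) = 10.22 − 10.66 = -0.44
r = [OI-]/[HOI] = 10^(-0.44) = 0.363

ratio = 0.36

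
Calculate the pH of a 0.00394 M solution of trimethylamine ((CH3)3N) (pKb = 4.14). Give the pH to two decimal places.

(CH3)3N + H2O ⇌ (CH3)3NH+ + OH-
Kb = 10^(−4.14) = 7.24 × 10^-5
Kb = [OH-]²/(0.00394 − [OH-]) = 7.24 × 10^-5
Here C₀/Kb ≈ 54.4, so the small-[OH-] approximation fails. Use the quadratic:
[OH-] = (−Kb + √(Kb² + 4·Kb·C₀))/2 = 4.99 × 10^-4 M
pOH = −log(4.99 × 10^-4) = 3.30; pH = 14.00 − 3.30 = 10.70

pH = 10.70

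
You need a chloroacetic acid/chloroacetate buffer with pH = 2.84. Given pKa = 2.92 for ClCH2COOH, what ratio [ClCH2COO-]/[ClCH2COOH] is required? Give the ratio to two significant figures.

pH = pKa + log(r) ⇒ log(r) = 2.84 − 2.92 = -0.08
r = [ClCH2COO-]/[ClCH2COOH] = 10^(-0.08) = 0.832

ratio = 0.83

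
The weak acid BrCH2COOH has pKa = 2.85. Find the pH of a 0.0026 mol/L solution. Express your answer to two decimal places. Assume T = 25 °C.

BrCH2COOH ⇌ BrCH2COO- + H+
Ka = 10^(−2.85) = 1.41 × 10^-3
Ka = [H+]²/(0.0026 − [H+]) = 1.41 × 10^-3
Here C₀/Ka ≈ 1.84, so the small-[H+] approximation fails. Use the quadratic:
[H+] = (−Ka + √(Ka² + 4·Ka·C₀))/2 = 1.34 × 10^-3 M
pH = −log(1.34 × 10^-3) = 2.87

pH = 2.87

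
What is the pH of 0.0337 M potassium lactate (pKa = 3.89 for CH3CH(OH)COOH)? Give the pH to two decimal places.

CH3CH(OH)COO- is the conjugate base of the weak acid CH3CH(OH)COOH.
Ka = 10^(−3.89) = 1.29 × 10^-4
Kb = Kw/Ka = 1.0×10^-14 / 1.29 × 10^-4 = 7.75 × 10^-11
Kb = [OH-]²/(0.0337 − [OH-]) = 7.75 × 10^-11
Neglecting [OH-] in the denominator: [OH-] = √(7.75 × 10^-11 × 0.0337) = 1.62 × 10^-6 M
pOH = −log(1.62 × 10^-6) = 5.79; pH = 14.00 − 5.79 = 8.21

pH = 8.21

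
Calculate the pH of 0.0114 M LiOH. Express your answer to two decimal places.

LiOH is a strong base; [OH-] = 0.0114 M.
pOH = -log(0.0114) = 1.94
pH = 14.00 - 1.94 = 12.06

pH = 12.06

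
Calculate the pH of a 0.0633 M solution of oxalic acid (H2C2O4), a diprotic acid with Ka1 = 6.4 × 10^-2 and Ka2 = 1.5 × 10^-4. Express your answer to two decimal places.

pH = 1.41

Since Ka1 ≫ Ka2, the first ionization dominates [H+].
Ka1 = x²/(0.0633 − x) = 6.4 × 10^-2
Solving the quadratic: x = (−Ka1 + √(Ka1² + 4·Ka1·C₀))/2 = 3.92 × 10^-2 M
pH = −log(3.92 × 10^-2) = 1.41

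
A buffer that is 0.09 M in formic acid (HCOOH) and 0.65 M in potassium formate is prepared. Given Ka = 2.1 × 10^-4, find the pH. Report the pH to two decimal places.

pKa = −log(2.1 × 10^-4) = 3.678
Using pH = pKa + log([base]/[acid]) with [base]/[acid] = 0.65/0.09:
pH = 3.678 + (+0.859) = 4.54

pH = 4.54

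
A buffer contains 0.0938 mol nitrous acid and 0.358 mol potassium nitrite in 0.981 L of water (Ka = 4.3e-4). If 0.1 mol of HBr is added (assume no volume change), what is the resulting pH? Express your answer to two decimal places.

Added H+ converts NO2- to HNO2: HNO2 → 0.194 mol, NO2- → 0.258 mol.
pKa = −log(4.3 × 10^-4) = 3.367
Henderson–Hasselbalch with mole ratio 0.258/0.194: pH = 3.367 + (+0.124)

pH = 3.49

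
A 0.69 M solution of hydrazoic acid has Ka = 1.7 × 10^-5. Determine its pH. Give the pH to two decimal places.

HN3 ⇌ N3- + H+
Ka = [H+]²/(0.69 − [H+]) = 1.7 × 10^-5
Neglecting [H+] in the denominator: [H+] = √(1.7 × 10^-5 × 0.69) = 3.42 × 10^-3 M
([H+]/C₀ = 0.5% < 5%, so the approximation holds.)
pH = −log[H+] = −log(3.42 × 10^-3) = 2.47

pH = 2.47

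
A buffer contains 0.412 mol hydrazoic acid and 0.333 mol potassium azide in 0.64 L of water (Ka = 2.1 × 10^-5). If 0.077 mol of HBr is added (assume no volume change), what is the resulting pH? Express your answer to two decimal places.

pH = 4.40

After neutralization: n(HN3) = 0.489 mol, n(N3-) = 0.256 mol.
pKa = −log(2.1 × 10^-5) = 4.678
Henderson–Hasselbalch with mole ratio 0.256/0.489: pH = 4.678 + (-0.281)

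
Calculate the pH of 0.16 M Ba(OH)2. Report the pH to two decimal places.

pH = 13.51

Ba(OH)2 is a strong base (each formula unit releases 2 OH-); [OH-] = 0.32 M.
pOH = -log(0.32) = 0.49
pH = 14.00 - 0.49 = 13.51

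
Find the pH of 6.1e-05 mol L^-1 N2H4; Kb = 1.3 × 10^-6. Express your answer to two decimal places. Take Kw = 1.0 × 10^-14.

N2H4 + H2O ⇌ N2H5+ + OH-
Kb = [OH-]²/(6.1e-05 − [OH-]) = 1.3 × 10^-6
[OH-] is not negligible relative to C₀; solve [OH-]² + 1.3e-06·[OH-] − 7.93e-11 = 0.
[OH-] = [−1.3e-06 + √(1.3e-06² + 3.17e-10)]/2 = 8.28 × 10^-6 M
pOH = 5.08, so pH = 14.00 − pOH = 8.92

pH = 8.92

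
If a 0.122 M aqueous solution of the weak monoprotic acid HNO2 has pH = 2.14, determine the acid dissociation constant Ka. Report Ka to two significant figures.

Ka = 4.6 × 10^-4

[H+] = 10^(-2.14) = 7.24 × 10^-3 M
At equilibrium [HA] = 0.122 − 7.24 × 10^-3 = 1.15 × 10^-1 M
Ka = [H+][A-]/[HA] = (7.24 × 10^-3)² / 1.15 × 10^-1 = 4.6 × 10^-4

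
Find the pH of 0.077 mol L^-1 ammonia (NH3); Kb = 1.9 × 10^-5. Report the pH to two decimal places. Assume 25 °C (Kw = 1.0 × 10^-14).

NH3 + H2O ⇌ NH4+ + OH-
From the ICE table, Kb = x²/(0.077 − x) = 1.9 × 10^-5.
Neglecting x in the denominator: x = √(1.9 × 10^-5 × 0.077) = 1.21 × 10^-3 M
(x/C₀ = 1.6% < 5%, so the approximation holds.)
pOH = 2.92, so pH = 14.00 − pOH = 11.08

pH = 11.08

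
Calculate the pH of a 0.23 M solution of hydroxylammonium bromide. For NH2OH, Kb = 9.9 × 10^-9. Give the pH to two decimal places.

NH3OH+ is the conjugate acid of the weak base NH2OH.
Ka = Kw/Kb = 1.0×10^-14 / 9.9 × 10^-9 = 1.01 × 10^-6
Ka = x²/(0.23 − x) = 1.01 × 10^-6
Neglecting x in the denominator: x = √(1.01 × 10^-6 × 0.23) = 4.82 × 10^-4 M
Check: 0.21% ionized — well under 5%, approximation valid.
pH = −log[H+] = −log(4.82 × 10^-4) = 3.32

pH = 3.32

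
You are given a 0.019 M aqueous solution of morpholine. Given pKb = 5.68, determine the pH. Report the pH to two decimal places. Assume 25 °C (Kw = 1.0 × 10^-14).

pH = 10.30

C4H8ONH + H2O ⇌ C4H8ONH2+ + OH-
Kb = 10^(−5.68) = 2.09 × 10^-6
Kb = [OH-]²/(0.019 − [OH-]) = 2.09 × 10^-6
Assume [OH-] ≪ 0.019: [OH-] ≈ √(2.09 × 10^-6 × 0.019) = 1.99 × 10^-4 M
([OH-]/C₀ = 1% < 5%, so the approximation holds.)
pOH = 3.70, so pH = 14.00 − pOH = 10.30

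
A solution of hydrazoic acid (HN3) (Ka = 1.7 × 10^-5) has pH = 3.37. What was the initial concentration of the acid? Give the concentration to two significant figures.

[H+] = 10^(-3.37) = 4.27 × 10^-4 M = x
Ka = x²/(C₀ − x) ⇒ C₀ = x + x²/Ka
C₀ = 4.27 × 10^-4 + (4.27 × 10^-4)²/(1.7 × 10^-5) = 1.12 × 10^-2 M

C₀ = 1.1 × 10^-2 M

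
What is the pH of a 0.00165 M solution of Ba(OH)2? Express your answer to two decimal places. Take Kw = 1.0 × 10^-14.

Ba(OH)2 is a strong base (each formula unit releases 2 OH-); [OH-] = 0.0033 M.
pOH = -log(0.0033) = 2.48
pH = 14.00 - 2.48 = 11.52

pH = 11.52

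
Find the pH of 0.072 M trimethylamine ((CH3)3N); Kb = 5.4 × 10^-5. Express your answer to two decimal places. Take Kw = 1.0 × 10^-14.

pH = 11.29

(CH3)3N + H2O ⇌ (CH3)3NH+ + OH-
Kb = x²/(0.072 − x) = 5.4 × 10^-5
Assume x ≪ 0.072: x ≈ √(5.4 × 10^-5 × 0.072) = 1.97 × 10^-3 M
Check: 2.7% ionized — well under 5%, approximation valid.
pOH = 2.71, so pH = 14.00 − pOH = 11.29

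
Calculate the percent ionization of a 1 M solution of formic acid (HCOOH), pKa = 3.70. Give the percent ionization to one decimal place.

1.4%

HCOOH ⇌ HCOO- + H+; let x = [H+] at equilibrium.
Ka = 10^(−3.70) = 2.00 × 10^-4
x ≈ √(Ka·C₀) = √(2.00 × 10^-4 × 1) = 1.41 × 10^-2 M
% ionization = x/C₀ × 100% = 1.41 × 10^-2/1 × 100% = 1.4%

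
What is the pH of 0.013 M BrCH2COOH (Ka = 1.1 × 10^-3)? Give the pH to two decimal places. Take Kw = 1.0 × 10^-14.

pH = 2.49

BrCH2COOH ⇌ BrCH2COO- + H+
From the ICE table, Ka = x²/(0.013 − x) = 1.1 × 10^-3.
Here C₀/Ka ≈ 11.8, so the small-x approximation fails. Use the quadratic:
x = [−0.0011 + √(0.0011² + 5.72e-05)]/2 = 3.27 × 10^-3 M
pH = −log[H+] = −log(3.27 × 10^-3) = 2.49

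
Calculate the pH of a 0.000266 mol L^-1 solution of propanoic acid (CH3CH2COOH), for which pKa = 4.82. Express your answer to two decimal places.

CH3CH2COOH ⇌ CH3CH2COO- + H+
Ka = 10^(−4.82) = 1.51 × 10^-5
Ka = x²/(0.000266 − x) = 1.51 × 10^-5
The 5% rule fails; solving x² + Ka·x − Ka·C₀ = 0 exactly:
x = (−Ka + √(Ka² + 4·Ka·C₀))/2 = 5.63 × 10^-5 M
pH = −log(5.63 × 10^-5) = 4.25

pH = 4.25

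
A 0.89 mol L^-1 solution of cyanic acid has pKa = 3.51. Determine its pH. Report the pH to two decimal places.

HOCN ⇌ OCN- + H+
Ka = 10^(−3.51) = 3.09 × 10^-4
Ka = x²/(0.89 − x) = 3.09 × 10^-4
Since Ka ≪ C₀, x ≈ √(Ka·C₀) = 1.66 × 10^-2 M.
(x/C₀ = 1.9% < 5%, so the approximation holds.)
pH = −log[H+] = −log(1.66 × 10^-2) = 1.78

pH = 1.78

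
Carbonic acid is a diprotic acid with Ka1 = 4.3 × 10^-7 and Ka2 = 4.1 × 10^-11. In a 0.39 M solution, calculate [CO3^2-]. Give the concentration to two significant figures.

First ionization gives [H+] ≈ [HCO3-] = 4.10 × 10^-4 M.
Second step: Ka2 = [H+][CO3^2-]/[HCO3-] ≈ [CO3^2-] (since [H+] ≈ [HCO3-]).
So [CO3^2-] ≈ Ka2.

4.1 × 10^-11 M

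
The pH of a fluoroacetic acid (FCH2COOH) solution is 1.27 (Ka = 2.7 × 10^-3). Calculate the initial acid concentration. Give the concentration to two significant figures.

C₀ = 1.1 M

[H+] = 10^(-1.27) = 5.37 × 10^-2 M = x
Ka = x²/(C₀ − x) ⇒ C₀ = x + x²/Ka
C₀ = 5.37 × 10^-2 + (5.37 × 10^-2)²/(2.7 × 10^-3) = 1.12 M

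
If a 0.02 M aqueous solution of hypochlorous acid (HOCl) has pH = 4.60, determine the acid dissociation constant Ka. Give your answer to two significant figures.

[H+] = 10^(-4.60) = 2.51 × 10^-5 M
At equilibrium [HA] = 0.02 − 2.51 × 10^-5 = 2.00 × 10^-2 M
Ka = [H+][A-]/[HA] = (2.51 × 10^-5)² / 2.00 × 10^-2 = 3.2 × 10^-8

Ka = 3.2 × 10^-8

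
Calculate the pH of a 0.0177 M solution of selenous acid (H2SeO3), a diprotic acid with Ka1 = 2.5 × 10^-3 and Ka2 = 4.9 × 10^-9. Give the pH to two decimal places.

Ka1 ≫ Ka2, so treat the first dissociation as the only significant source of H+.
Ka1 = x²/(0.0177 − x) = 2.5 × 10^-3
Solving the quadratic: x = (−Ka1 + √(Ka1² + 4·Ka1·C₀))/2 = 5.52 × 10^-3 M
pH = −log(5.52 × 10^-3) = 2.26

pH = 2.26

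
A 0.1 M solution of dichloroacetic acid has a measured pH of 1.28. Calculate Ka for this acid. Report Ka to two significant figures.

[H+] = 10^(-1.28) = 5.25 × 10^-2 M
At equilibrium [HA] = 0.1 − 5.25 × 10^-2 = 4.75 × 10^-2 M
Ka = [H+][A-]/[HA] = (5.25 × 10^-2)² / 4.75 × 10^-2 = 5.8 × 10^-2

Ka = 5.8 × 10^-2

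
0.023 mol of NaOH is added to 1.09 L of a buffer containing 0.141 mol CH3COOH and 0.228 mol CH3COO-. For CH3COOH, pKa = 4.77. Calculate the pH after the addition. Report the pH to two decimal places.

pH = 5.10

After neutralization: n(CH3COOH) = 0.118 mol, n(CH3COO-) = 0.251 mol.
pH = pKa + log(n_CH3COO-/n_CH3COOH) = 4.77 + log(0.251/0.118) = 4.77 + (+0.328)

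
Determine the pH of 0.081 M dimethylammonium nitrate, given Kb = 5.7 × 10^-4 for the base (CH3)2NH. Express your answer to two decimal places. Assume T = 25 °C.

pH = 5.92

(CH3)2NH2+ is the conjugate acid of the weak base (CH3)2NH.
Ka = Kw/Kb = 1.0×10^-14 / 5.7 × 10^-4 = 1.75 × 10^-11
Ka = [H+]²/(0.081 − [H+]) = 1.75 × 10^-11
Since Ka ≪ C₀, [H+] ≈ √(Ka·C₀) = 1.19 × 10^-6 M.
pH = −log[H+] = −log(1.19 × 10^-6) = 5.92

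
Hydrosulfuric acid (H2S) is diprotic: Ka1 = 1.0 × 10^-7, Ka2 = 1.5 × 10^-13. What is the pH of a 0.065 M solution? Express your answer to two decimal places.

Since Ka1 ≫ Ka2, the first ionization dominates [H+].
Ka1 = x²/(0.065 − x) = 1.0 × 10^-7
x ≈ √(1.0 × 10^-7 × 0.065) = 8.06 × 10^-5 M
pH = −log(8.06 × 10^-5) = 4.09

pH = 4.09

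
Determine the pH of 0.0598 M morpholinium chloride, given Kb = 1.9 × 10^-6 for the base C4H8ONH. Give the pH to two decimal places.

C4H8ONH2+ is the conjugate acid of the weak base C4H8ONH.
Ka = Kw/Kb = 1.0×10^-14 / 1.9 × 10^-6 = 5.26 × 10^-9
From the ICE table, Ka = x²/(0.0598 − x) = 5.26 × 10^-9.
Neglecting x in the denominator: x = √(5.26 × 10^-9 × 0.0598) = 1.77 × 10^-5 M
Check: 0.03% ionized — well under 5%, approximation valid.
pH = −log(1.77 × 10^-5) = 4.75

pH = 4.75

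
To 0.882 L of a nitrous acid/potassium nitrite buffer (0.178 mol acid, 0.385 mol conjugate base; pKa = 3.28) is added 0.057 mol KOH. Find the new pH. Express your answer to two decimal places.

OH- converts HNO2 to NO2-: HNO2 → 0.121 mol, NO2- → 0.442 mol.
Henderson–Hasselbalch with mole ratio 0.442/0.121: pH = 3.28 + (+0.563)

pH = 3.84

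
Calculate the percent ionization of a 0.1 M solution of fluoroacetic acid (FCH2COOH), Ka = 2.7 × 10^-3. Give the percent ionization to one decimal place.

15.1%

FCH2COOH ⇌ FCH2COO- + H+; let x = [H+] at equilibrium.
Ka = x²/(C₀ − x); solving the quadratic gives x = 1.51 × 10^-2 M.
Fraction ionized = 1.51 × 10^-2 / 0.1 = 0.1510 → 15.1%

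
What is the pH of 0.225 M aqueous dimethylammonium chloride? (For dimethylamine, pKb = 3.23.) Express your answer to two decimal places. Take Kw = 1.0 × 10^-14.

pH = 5.71

(CH3)2NH2+ is the conjugate acid of the weak base (CH3)2NH.
Kb = 10^(−3.23) = 5.89 × 10^-4
Ka = Kw/Kb = 1.0×10^-14 / 5.89 × 10^-4 = 1.70 × 10^-11
Ka = [H+]²/(0.225 − [H+]) = 1.70 × 10^-11
Neglecting [H+] in the denominator: [H+] = √(1.70 × 10^-11 × 0.225) = 1.96 × 10^-6 M
Check: 0.00087% ionized — well under 5%, approximation valid.
pH = −log[H+] = −log(1.96 × 10^-6) = 5.71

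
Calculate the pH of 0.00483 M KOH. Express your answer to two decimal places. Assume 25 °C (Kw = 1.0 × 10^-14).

pH = 11.68

KOH is a strong base; [OH-] = 0.00483 M.
pOH = -log(0.00483) = 2.32
pH = 14.00 - 2.32 = 11.68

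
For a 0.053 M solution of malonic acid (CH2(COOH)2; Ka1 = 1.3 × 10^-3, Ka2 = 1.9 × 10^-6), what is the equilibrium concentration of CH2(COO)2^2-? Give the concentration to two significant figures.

1.9 × 10^-6 M

First ionization gives [H+] ≈ [CH2(COOH)COO-] = 7.68 × 10^-3 M.
Second step: Ka2 = [H+][CH2(COO)2^2-]/[CH2(COOH)COO-] ≈ [CH2(COO)2^2-] (since [H+] ≈ [CH2(COOH)COO-]).
So [CH2(COO)2^2-] ≈ Ka2.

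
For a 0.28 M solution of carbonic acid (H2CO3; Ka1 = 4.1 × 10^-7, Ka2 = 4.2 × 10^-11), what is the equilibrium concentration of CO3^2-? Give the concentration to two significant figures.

First ionization gives [H+] ≈ [HCO3-] = 3.39 × 10^-4 M.
Second step: Ka2 = [H+][CO3^2-]/[HCO3-] ≈ [CO3^2-] (since [H+] ≈ [HCO3-]).
So [CO3^2-] ≈ Ka2.

4.2 × 10^-11 M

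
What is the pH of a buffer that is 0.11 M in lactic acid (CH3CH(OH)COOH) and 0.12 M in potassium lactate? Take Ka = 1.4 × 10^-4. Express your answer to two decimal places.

pKa = −log(1.4 × 10^-4) = 3.854
pH = pKa + log([A⁻]/[HA]) = 3.854 + log(0.12/0.11)
pH = 3.854 + (+0.038) = 3.89

pH = 3.89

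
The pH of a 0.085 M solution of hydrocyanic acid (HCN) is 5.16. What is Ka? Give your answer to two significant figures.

Ka = 5.6 × 10^-10

[H+] = 10^(-5.16) = 6.92 × 10^-6 M
At equilibrium [HA] = 0.085 − 6.92 × 10^-6 = 8.50 × 10^-2 M
Ka = [H+][A-]/[HA] = (6.92 × 10^-6)² / 8.50 × 10^-2 = 5.6 × 10^-10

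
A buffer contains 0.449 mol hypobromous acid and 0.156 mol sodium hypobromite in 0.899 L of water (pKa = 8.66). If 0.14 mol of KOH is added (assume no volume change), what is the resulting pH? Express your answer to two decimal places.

pH = 8.64

After neutralization: n(HOBr) = 0.309 mol, n(OBr-) = 0.296 mol.
Henderson–Hasselbalch with mole ratio 0.296/0.309: pH = 8.66 + (-0.019)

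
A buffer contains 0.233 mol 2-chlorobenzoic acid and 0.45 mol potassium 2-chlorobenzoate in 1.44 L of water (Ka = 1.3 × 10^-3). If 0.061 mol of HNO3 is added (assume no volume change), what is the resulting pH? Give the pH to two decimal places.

Added H+ converts ClC6H4COO- to ClC6H4COOH: ClC6H4COOH → 0.294 mol, ClC6H4COO- → 0.389 mol.
pKa = −log(1.3 × 10^-3) = 2.886
pH = pKa + log(n_ClC6H4COO-/n_ClC6H4COOH) = 2.886 + log(0.389/0.294) = 2.886 + (+0.122)

pH = 3.01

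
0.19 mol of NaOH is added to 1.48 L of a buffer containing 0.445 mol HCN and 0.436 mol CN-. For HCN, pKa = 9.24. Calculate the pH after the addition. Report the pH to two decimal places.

After neutralization: n(HCN) = 0.255 mol, n(CN-) = 0.626 mol.
pH = pKa + log(n_CN-/n_HCN) = 9.24 + log(0.626/0.255) = 9.24 + (+0.390)

pH = 9.63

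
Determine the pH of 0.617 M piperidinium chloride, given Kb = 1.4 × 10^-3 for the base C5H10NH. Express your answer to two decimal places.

pH = 5.68

C5H10NH2+ is the conjugate acid of the weak base C5H10NH.
Ka = Kw/Kb = 1.0×10^-14 / 1.4 × 10^-3 = 7.14 × 10^-12
From the ICE table, Ka = [H+]²/(0.617 − [H+]) = 7.14 × 10^-12.
Since Ka ≪ C₀, [H+] ≈ √(Ka·C₀) = 2.10 × 10^-6 M.
pH = −log[H+] = −log(2.10 × 10^-6) = 5.68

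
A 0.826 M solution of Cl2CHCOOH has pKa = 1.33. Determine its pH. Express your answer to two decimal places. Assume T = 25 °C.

Cl2CHCOOH ⇌ Cl2CHCOO- + H+
Ka = 10^(−1.33) = 4.68 × 10^-2
Let x = [H+] at equilibrium. Ka = x²/(0.826 − x).
x is not negligible relative to C₀; solve x² + 0.0468·x − 0.0387 = 0.
x = [−0.0468 + √(0.0468² + 0.155)]/2 = 1.75 × 10^-1 M
pH = −log(1.75 × 10^-1) = 0.76

pH = 0.76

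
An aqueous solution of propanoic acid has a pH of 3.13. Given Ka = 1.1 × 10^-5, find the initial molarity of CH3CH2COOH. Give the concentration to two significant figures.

[H+] = 10^(-3.13) = 7.41 × 10^-4 M = x
Ka = x²/(C₀ − x) ⇒ C₀ = x + x²/Ka
C₀ = 7.41 × 10^-4 + (7.41 × 10^-4)²/(1.1 × 10^-5) = 5.07 × 10^-2 M

C₀ = 5.1 × 10^-2 M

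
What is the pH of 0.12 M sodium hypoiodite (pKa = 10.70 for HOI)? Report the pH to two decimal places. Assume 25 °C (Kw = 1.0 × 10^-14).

OI- is the conjugate base of the weak acid HOI.
Ka = 10^(−10.70) = 2.00 × 10^-11
Kb = Kw/Ka = 1.0×10^-14 / 2.00 × 10^-11 = 5.00 × 10^-4
From the ICE table, Kb = [OH-]²/(0.12 − [OH-]) = 5.00 × 10^-4.
[OH-] is not negligible relative to C₀; solve [OH-]² + 0.0005·[OH-] − 6e-05 = 0.
[OH-] = (−Kb + √(Kb² + 4·Kb·C₀))/2 = 7.50 × 10^-3 M
pOH = −log(7.50 × 10^-3) = 2.12; pH = 14.00 − 2.12 = 11.88

pH = 11.88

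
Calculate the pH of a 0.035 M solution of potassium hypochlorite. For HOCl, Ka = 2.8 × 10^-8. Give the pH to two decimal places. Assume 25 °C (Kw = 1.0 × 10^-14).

OCl- is the conjugate base of the weak acid HOCl.
Kb = Kw/Ka = 1.0×10^-14 / 2.8 × 10^-8 = 3.57 × 10^-7
From the ICE table, Kb = x²/(0.035 − x) = 3.57 × 10^-7.
Neglecting x in the denominator: x = √(3.57 × 10^-7 × 0.035) = 1.12 × 10^-4 M
(x/C₀ = 0.32% < 5%, so the approximation holds.)
pOH = 3.95, so pH = 14.00 − pOH = 10.05

pH = 10.05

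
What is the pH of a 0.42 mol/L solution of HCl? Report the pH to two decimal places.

HCl is a strong acid and dissociates completely, so [H+] = 0.42 M.
pH = -log(0.42) = 0.38

pH = 0.38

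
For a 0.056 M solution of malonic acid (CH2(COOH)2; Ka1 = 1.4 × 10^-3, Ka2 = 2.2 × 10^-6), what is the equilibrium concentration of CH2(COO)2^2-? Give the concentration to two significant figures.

2.2 × 10^-6 M

First ionization gives [H+] ≈ [CH2(COOH)COO-] = 8.18 × 10^-3 M.
Second step: Ka2 = [H+][CH2(COO)2^2-]/[CH2(COOH)COO-] ≈ [CH2(COO)2^2-] (since [H+] ≈ [CH2(COOH)COO-]).
So [CH2(COO)2^2-] ≈ Ka2.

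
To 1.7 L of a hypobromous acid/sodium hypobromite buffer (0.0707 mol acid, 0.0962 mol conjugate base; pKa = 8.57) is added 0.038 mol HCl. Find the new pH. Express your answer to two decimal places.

Added H+ converts OBr- to HOBr: HOBr → 0.109 mol, OBr- → 0.0582 mol.
pH = pKa + log(n_OBr-/n_HOBr) = 8.57 + log(0.0582/0.109) = 8.57 + (-0.273)

pH = 8.30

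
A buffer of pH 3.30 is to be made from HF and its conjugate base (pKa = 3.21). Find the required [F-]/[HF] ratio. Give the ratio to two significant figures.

pH = pKa + log(r) ⇒ log(r) = 3.30 − 3.21 = +0.09
r = [F-]/[HF] = 10^(+0.09) = 1.23

ratio = 1.2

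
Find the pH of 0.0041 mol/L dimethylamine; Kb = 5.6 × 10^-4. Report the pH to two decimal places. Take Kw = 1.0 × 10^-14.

(CH3)2NH + H2O ⇌ (CH3)2NH2+ + OH-
From the ICE table, Kb = [OH-]²/(0.0041 − [OH-]) = 5.6 × 10^-4.
Here C₀/Kb ≈ 7.32, so the small-[OH-] approximation fails. Use the quadratic:
[OH-] = (−Kb + √(Kb² + 4·Kb·C₀))/2 = 1.26 × 10^-3 M
pOH = −log(1.26 × 10^-3) = 2.90; pH = 14.00 − 2.90 = 11.10

pH = 11.10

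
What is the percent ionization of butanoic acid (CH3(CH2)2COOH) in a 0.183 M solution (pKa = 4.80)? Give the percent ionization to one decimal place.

CH3(CH2)2COOH ⇌ CH3(CH2)2COO- + H+; let x = [H+] at equilibrium.
Ka = 10^(−4.80) = 1.58 × 10^-5
x ≈ √(Ka·C₀) = √(1.58 × 10^-5 × 0.183) = 1.70 × 10^-3 M
% ionization = x/C₀ × 100% = 1.70 × 10^-3/0.183 × 100% = 0.9%

0.9%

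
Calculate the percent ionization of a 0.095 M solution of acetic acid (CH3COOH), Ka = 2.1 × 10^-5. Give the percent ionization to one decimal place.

1.5%

CH3COOH ⇌ CH3COO- + H+; let x = [H+] at equilibrium.
x ≈ √(Ka·C₀) = √(2.1 × 10^-5 × 0.095) = 1.41 × 10^-3 M
% ionization = x/C₀ × 100% = 1.41 × 10^-3/0.095 × 100% = 1.5%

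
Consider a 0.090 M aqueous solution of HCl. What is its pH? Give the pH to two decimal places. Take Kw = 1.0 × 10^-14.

pH = 1.05

HCl is a strong acid and dissociates completely, so [H+] = 0.090 M.
pH = -log(0.09) = 1.05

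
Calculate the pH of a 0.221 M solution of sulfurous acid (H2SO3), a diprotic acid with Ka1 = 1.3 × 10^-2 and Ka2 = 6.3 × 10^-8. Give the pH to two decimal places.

Ka1 ≫ Ka2, so treat the first dissociation as the only significant source of H+.
Ka1 = x²/(0.221 − x) = 1.3 × 10^-2
Solving the quadratic: x = (−Ka1 + √(Ka1² + 4·Ka1·C₀))/2 = 4.75 × 10^-2 M
pH = −log(4.75 × 10^-2) = 1.32

pH = 1.32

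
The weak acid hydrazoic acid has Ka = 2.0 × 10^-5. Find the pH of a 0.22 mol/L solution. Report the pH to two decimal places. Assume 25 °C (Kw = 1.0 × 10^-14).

pH = 2.68

HN3 ⇌ N3- + H+
Ka = [H+]²/(0.22 − [H+]) = 2.0 × 10^-5
Assume [H+] ≪ 0.22: [H+] ≈ √(2.0 × 10^-5 × 0.22) = 2.10 × 10^-3 M
pH = −log(2.10 × 10^-3) = 2.68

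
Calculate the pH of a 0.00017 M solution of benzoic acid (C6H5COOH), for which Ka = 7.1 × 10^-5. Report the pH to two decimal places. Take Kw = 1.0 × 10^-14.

C6H5COOH ⇌ C6H5COO- + H+
Ka = [H+]²/(0.00017 − [H+]) = 7.1 × 10^-5
Here C₀/Ka ≈ 2.39, so the small-[H+] approximation fails. Use the quadratic:
[H+] = [−7.1e-05 + √(7.1e-05² + 4.83e-08)]/2 = 8.00 × 10^-5 M
pH = −log[H+] = −log(8.00 × 10^-5) = 4.10

pH = 4.10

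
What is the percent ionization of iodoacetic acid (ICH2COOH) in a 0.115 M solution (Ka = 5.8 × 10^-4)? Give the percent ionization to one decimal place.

ICH2COOH ⇌ ICH2COO- + H+; let x = [H+] at equilibrium.
Ka = x²/(C₀ − x); solving the quadratic gives x = 7.88 × 10^-3 M.
Fraction ionized = 7.88 × 10^-3 / 0.115 = 0.0685 → 6.9%

6.9%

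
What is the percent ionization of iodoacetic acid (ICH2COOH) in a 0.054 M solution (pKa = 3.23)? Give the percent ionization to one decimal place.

ICH2COOH ⇌ ICH2COO- + H+; let x = [H+] at equilibrium.
Ka = 10^(−3.23) = 5.89 × 10^-4
Solve x² + 0.000589x − 3.18e-05 = 0 → x = 5.35 × 10^-3 M
Fraction ionized = 5.35 × 10^-3 / 0.054 = 0.0991 → 9.9%

9.9%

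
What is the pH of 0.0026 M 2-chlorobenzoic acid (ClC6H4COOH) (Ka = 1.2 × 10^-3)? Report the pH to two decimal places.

pH = 2.90

ClC6H4COOH ⇌ ClC6H4COO- + H+
From the ICE table, Ka = [H+]²/(0.0026 − [H+]) = 1.2 × 10^-3.
Here C₀/Ka ≈ 2.17, so the small-[H+] approximation fails. Use the quadratic:
[H+] = [−0.0012 + √(0.0012² + 1.25e-05)]/2 = 1.27 × 10^-3 M
pH = −log(1.27 × 10^-3) = 2.90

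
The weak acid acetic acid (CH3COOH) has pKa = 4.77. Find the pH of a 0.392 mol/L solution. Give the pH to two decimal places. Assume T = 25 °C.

pH = 2.59

CH3COOH ⇌ CH3COO- + H+
Ka = 10^(−4.77) = 1.70 × 10^-5
Let x = [H+] at equilibrium. Ka = x²/(0.392 − x).
Neglecting x in the denominator: x = √(1.70 × 10^-5 × 0.392) = 2.58 × 10^-3 M
pH = −log[H+] = −log(2.58 × 10^-3) = 2.59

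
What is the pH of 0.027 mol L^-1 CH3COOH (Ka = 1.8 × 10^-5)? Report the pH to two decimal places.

CH3COOH ⇌ CH3COO- + H+
Ka = x²/(0.027 − x) = 1.8 × 10^-5
Neglecting x in the denominator: x = √(1.8 × 10^-5 × 0.027) = 6.97 × 10^-4 M
Check: 2.6% ionized — well under 5%, approximation valid.
pH = −log(6.97 × 10^-4) = 3.16

pH = 3.16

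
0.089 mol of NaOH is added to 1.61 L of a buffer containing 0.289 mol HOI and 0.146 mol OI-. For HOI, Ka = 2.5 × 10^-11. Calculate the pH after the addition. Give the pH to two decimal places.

After neutralization: n(HOI) = 0.2 mol, n(OI-) = 0.235 mol.
pKa = −log(2.5 × 10^-11) = 10.602
pH = pKa + log(n_OI-/n_HOI) = 10.602 + log(0.235/0.2) = 10.602 + (+0.070)

pH = 10.67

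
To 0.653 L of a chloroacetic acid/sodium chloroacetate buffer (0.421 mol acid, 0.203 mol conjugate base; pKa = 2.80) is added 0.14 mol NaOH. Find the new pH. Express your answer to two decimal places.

pH = 2.89

After neutralization: n(ClCH2COOH) = 0.281 mol, n(ClCH2COO-) = 0.343 mol.
Henderson–Hasselbalch with mole ratio 0.343/0.281: pH = 2.80 + (+0.087)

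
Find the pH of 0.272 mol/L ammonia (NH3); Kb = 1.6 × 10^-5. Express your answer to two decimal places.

NH3 + H2O ⇌ NH4+ + OH-
Let x = [OH-] at equilibrium. Kb = x²/(0.272 − x).
Since Kb ≪ C₀, x ≈ √(Kb·C₀) = 2.09 × 10^-3 M.
pOH = 2.68, so pH = 14.00 − pOH = 11.32

pH = 11.32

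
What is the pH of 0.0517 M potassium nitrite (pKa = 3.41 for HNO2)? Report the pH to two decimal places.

NO2- is the conjugate base of the weak acid HNO2.
Ka = 10^(−3.41) = 3.89 × 10^-4
Kb = Kw/Ka = 1.0×10^-14 / 3.89 × 10^-4 = 2.57 × 10^-11
From the ICE table, Kb = [OH-]²/(0.0517 − [OH-]) = 2.57 × 10^-11.
Since Kb ≪ C₀, [OH-] ≈ √(Kb·C₀) = 1.15 × 10^-6 M.
Check: 0.0022% ionized — well under 5%, approximation valid.
pOH = −log(1.15 × 10^-6) = 5.94; pH = 14.00 − 5.94 = 8.06

pH = 8.06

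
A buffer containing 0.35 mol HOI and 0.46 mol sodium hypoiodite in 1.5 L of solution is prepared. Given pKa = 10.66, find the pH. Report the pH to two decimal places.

pH = 10.78

pH = pKa + log([A⁻]/[HA]) = 10.66 + log(0.46/0.35)
pH = 10.66 + (+0.119) = 10.78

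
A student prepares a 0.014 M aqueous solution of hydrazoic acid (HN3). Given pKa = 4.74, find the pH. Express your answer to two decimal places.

pH = 3.30

HN3 ⇌ N3- + H+
Ka = 10^(−4.74) = 1.82 × 10^-5
From the ICE table, Ka = x²/(0.014 − x) = 1.82 × 10^-5.
Assume x ≪ 0.014: x ≈ √(1.82 × 10^-5 × 0.014) = 5.05 × 10^-4 M
(x/C₀ = 3.6% < 5%, so the approximation holds.)
pH = −log(5.05 × 10^-4) = 3.30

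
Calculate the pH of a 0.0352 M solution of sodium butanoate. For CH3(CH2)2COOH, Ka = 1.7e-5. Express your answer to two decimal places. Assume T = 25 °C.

CH3(CH2)2COO- is the conjugate base of the weak acid CH3(CH2)2COOH.
Kb = Kw/Ka = 1.0×10^-14 / 1.7 × 10^-5 = 5.88 × 10^-10
From the ICE table, Kb = [OH-]²/(0.0352 − [OH-]) = 5.88 × 10^-10.
Since Kb ≪ C₀, [OH-] ≈ √(Kb·C₀) = 4.55 × 10^-6 M.
pOH = 5.34, so pH = 14.00 − pOH = 8.66

pH = 8.66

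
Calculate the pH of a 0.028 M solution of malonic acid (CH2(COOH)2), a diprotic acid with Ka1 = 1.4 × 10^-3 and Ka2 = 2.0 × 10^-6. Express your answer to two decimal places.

pH = 2.25

Ka1 ≫ Ka2, so treat the first dissociation as the only significant source of H+.
Ka1 = x²/(0.028 − x) = 1.4 × 10^-3
Solving the quadratic: x = (−Ka1 + √(Ka1² + 4·Ka1·C₀))/2 = 5.60 × 10^-3 M
pH = −log(5.60 × 10^-3) = 2.25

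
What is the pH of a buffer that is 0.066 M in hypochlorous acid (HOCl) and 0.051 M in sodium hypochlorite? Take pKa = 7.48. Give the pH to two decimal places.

pH = 7.37

Using pH = pKa + log([base]/[acid]) with [base]/[acid] = 0.051/0.066:
pH = 7.48 + (-0.112) = 7.37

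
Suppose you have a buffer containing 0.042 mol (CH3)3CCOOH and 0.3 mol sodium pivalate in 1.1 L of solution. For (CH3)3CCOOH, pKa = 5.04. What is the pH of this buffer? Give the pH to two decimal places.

pH = 5.89

pH = pKa + log([A⁻]/[HA]) = 5.04 + log(0.3/0.042)
pH = 5.04 + (+0.854) = 5.89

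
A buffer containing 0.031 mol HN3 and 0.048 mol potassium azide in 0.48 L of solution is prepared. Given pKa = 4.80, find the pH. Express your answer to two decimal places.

Using pH = pKa + log([base]/[acid]) with [base]/[acid] = 0.048/0.031:
pH = 4.80 + (+0.190) = 4.99

pH = 4.99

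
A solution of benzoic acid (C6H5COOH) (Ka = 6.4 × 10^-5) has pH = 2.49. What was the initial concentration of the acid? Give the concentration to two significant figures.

C₀ = 1.7 × 10^-1 M

[H+] = 10^(-2.49) = 3.24 × 10^-3 M = x
Ka = x²/(C₀ − x) ⇒ C₀ = x + x²/Ka
C₀ = 3.24 × 10^-3 + (3.24 × 10^-3)²/(6.4 × 10^-5) = 1.67 × 10^-1 M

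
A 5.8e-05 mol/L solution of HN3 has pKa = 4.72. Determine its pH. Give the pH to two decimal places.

HN3 ⇌ N3- + H+
Ka = 10^(−4.72) = 1.91 × 10^-5
From the ICE table, Ka = x²/(5.8e-05 − x) = 1.91 × 10^-5.
The 5% rule fails; solving x² + Ka·x − Ka·C₀ = 0 exactly:
x = [−1.91e-05 + √(1.91e-05² + 4.43e-09)]/2 = 2.51 × 10^-5 M
pH = −log(2.51 × 10^-5) = 4.60

pH = 4.60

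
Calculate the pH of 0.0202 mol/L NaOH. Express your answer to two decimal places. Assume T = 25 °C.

pH = 12.31

NaOH is a strong base; [OH-] = 0.0202 M.
pOH = -log(0.0202) = 1.69
pH = 14.00 - 1.69 = 12.31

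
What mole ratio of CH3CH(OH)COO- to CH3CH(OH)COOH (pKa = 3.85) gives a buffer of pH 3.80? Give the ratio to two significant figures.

pH = pKa + log(r) ⇒ log(r) = 3.80 − 3.85 = -0.05
r = [CH3CH(OH)COO-]/[CH3CH(OH)COOH] = 10^(-0.05) = 0.891

ratio = 0.89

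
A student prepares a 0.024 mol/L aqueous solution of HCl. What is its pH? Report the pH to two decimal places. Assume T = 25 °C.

pH = 1.62

HCl is a strong acid and dissociates completely, so [H+] = 0.024 M.
pH = -log(0.024) = 1.62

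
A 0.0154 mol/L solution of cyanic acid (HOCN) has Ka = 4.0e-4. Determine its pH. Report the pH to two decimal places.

HOCN ⇌ OCN- + H+
From the ICE table, Ka = x²/(0.0154 − x) = 4.0 × 10^-4.
Here C₀/Ka ≈ 38.5, so the small-x approximation fails. Use the quadratic:
x = [−0.0004 + √(0.0004² + 2.46e-05)]/2 = 2.29 × 10^-3 M
pH = −log(2.29 × 10^-3) = 2.64

pH = 2.64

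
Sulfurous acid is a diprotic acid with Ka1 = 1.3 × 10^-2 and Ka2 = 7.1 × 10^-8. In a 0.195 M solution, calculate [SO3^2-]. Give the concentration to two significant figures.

First ionization gives [H+] ≈ [HSO3-] = 4.43 × 10^-2 M.
Second step: Ka2 = [H+][SO3^2-]/[HSO3-] ≈ [SO3^2-] (since [H+] ≈ [HSO3-]).
So [SO3^2-] ≈ Ka2.

7.1 × 10^-8 M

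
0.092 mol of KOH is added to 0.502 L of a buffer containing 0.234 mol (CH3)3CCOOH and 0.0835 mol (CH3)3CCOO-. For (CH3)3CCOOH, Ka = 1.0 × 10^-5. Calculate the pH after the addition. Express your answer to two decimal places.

pH = 5.09

OH- converts (CH3)3CCOOH to (CH3)3CCOO-: (CH3)3CCOOH → 0.142 mol, (CH3)3CCOO- → 0.175 mol.
pKa = −log(1.0 × 10^-5) = 5.000
pH = pKa + log(n_(CH3)3CCOO-/n_(CH3)3CCOOH) = 5.000 + log(0.175/0.142) = 5.000 + (+0.091)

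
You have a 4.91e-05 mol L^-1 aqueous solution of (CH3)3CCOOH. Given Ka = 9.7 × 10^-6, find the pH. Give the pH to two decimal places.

(CH3)3CCOOH ⇌ (CH3)3CCOO- + H+
From the ICE table, Ka = x²/(4.91e-05 − x) = 9.7 × 10^-6.
The 5% rule fails; solving x² + Ka·x − Ka·C₀ = 0 exactly:
x = (−Ka + √(Ka² + 4·Ka·C₀))/2 = 1.75 × 10^-5 M
pH = −log[H+] = −log(1.75 × 10^-5) = 4.76

pH = 4.76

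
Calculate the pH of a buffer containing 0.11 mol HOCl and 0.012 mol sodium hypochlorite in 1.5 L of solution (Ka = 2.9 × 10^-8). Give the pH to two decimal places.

pKa = −log(2.9 × 10^-8) = 7.538
Using pH = pKa + log([base]/[acid]) with [base]/[acid] = 0.012/0.11:
pH = 7.538 + (-0.962) = 6.58

pH = 6.58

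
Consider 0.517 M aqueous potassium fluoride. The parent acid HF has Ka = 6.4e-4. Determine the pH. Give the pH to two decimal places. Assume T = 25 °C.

pH = 8.45

F- is the conjugate base of the weak acid HF.
Kb = Kw/Ka = 1.0×10^-14 / 6.4 × 10^-4 = 1.56 × 10^-11
Let x = [OH-] at equilibrium. Kb = x²/(0.517 − x).
Assume x ≪ 0.517: x ≈ √(1.56 × 10^-11 × 0.517) = 2.84 × 10^-6 M
(x/C₀ = 0.00055% < 5%, so the approximation holds.)
pOH = −log(2.84 × 10^-6) = 5.55; pH = 14.00 − 5.55 = 8.45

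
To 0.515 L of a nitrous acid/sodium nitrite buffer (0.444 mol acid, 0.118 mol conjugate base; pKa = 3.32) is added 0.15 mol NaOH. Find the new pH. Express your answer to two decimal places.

OH- converts HNO2 to NO2-: HNO2 → 0.294 mol, NO2- → 0.268 mol.
Henderson–Hasselbalch with mole ratio 0.268/0.294: pH = 3.32 + (-0.040)

pH = 3.28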